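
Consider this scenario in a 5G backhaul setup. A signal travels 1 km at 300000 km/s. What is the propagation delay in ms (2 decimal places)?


Given: distance = 1 km, speed = 300000 km/s
Delay = distance / speed = 1 / 300000 seconds
Delay in ms = 1 * 1000 / 300000
Delay = 0.0033 ms
Rounded to 2 dp = 0.00 ms

0.00


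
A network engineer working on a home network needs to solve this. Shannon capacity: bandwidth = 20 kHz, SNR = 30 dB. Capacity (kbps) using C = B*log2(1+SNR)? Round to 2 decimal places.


Given: B = 20 kHz, SNR = 30 dB
SNR linear = 10^(30/10) = 1000
1 + SNR = 1001
log2(1001) = 9.9672262588
C = 20 * 1000 * 9.9672262588 = 199344.5252 bps
C = 199.344525 kbps -> 199.34 kbps (2 dp)

199.34


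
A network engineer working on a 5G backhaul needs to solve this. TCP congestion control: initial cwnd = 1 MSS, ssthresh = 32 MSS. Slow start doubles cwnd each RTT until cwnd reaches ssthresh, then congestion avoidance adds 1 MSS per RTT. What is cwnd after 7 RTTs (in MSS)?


RTT 0: cwnd = 1 MSS (initial)
RTT 1: cwnd = 2 MSS (slow start, doubled)
RTT 2: cwnd = 4 MSS (slow start, doubled)
RTT 3: cwnd = 8 MSS (slow start, doubled)
RTT 4: cwnd = 16 MSS (slow start, doubled)
RTT 5: cwnd = 32 MSS (slow start, doubled)
RTT 6: cwnd = 33 MSS (congestion avoidance, +1)
RTT 7: cwnd = 34 MSS (congestion avoidance, +1)

34


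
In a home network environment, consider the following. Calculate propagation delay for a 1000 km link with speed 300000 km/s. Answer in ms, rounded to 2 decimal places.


Given: distance = 1000 km, speed = 300000 km/s
Delay = distance / speed = 1000 / 300000 seconds
Delay in ms = 1000 * 1000 / 300000
Delay = 3.3333 ms
Rounded to 2 dp = 3.33 ms

3.33


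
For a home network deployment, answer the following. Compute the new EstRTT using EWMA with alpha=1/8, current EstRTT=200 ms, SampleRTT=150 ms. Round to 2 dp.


Given: EstRTT = 200 ms, SampleRTT = 150 ms, alpha = 1/8
New EstRTT = (1 - alpha) * EstRTT + alpha * SampleRTT
(7/8) * 200 = 175
(1/8) * 150 = 18.75
New EstRTT = 175 + 18.75 = 193.75 ms -> 193.75 ms (2 dp)

193.75


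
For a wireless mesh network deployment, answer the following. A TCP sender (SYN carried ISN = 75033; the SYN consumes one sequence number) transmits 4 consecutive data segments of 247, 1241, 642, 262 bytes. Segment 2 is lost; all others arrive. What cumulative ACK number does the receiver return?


SYN uses sequence number 75033; first data byte = ISN + 1 = 75034.
Segment 1: SEQ = 75034, len = 247 B, covers [75034, 75280]
Segment 2: SEQ = 75281, len = 1241 B, covers [75281, 76521] [LOST]
Segment 3: SEQ = 76522, len = 642 B, covers [76522, 77163]
Segment 4: SEQ = 77164, len = 262 B, covers [77164, 77425]
In-order data received: bytes [75034, 75280] (segments 1..1).
Segment 2 missing -> gap begins at byte 75281; later segments buffered out of order.
Cumulative ACK = next expected in-order byte = 75034 + 247 = 75281

75281


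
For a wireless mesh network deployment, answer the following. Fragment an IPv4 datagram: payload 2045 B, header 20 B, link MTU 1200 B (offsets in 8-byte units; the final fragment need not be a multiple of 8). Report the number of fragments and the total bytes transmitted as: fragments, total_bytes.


Max data per non-final fragment = floor((MTU - header)/8)*8 = floor((1200 - 20)/8)*8 = floor(1180/8)*8 = 1176 B
Final fragment needs no 8-byte alignment: it can carry up to MTU - header = 1180 B
Non-final fragments needed = ceil((payload - 1180) / 1176) = ceil(865/1176) = ceil(0.7355) = 1
Number of fragments = 1 + 1 = 2
Fragment sizes (data): 1 * 1176 B + 869 B (last, 869 <= 1180 OK)
Total bytes sent = payload + n_frags * header = 2045 + 2*20 = 2045 + 40 = 2085 B

2, 2085


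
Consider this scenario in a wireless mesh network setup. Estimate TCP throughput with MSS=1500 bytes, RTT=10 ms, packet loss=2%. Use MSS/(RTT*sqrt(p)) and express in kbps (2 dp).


Given: MSS = 1500 bytes, RTT = 10 ms, loss = 2%
RTT in seconds = 10 / 1000 = 0.01
Loss rate = 2% = 0.02
sqrt(loss) = sqrt(0.02) = 0.141421356237
Throughput (bytes/s) = 1500 / (0.01 * 0.141421356237) = 1060660.1718
Throughput (kbps) = 1060660.1718 * 8 / 1000 = 8485.281374 -> 8485.28 kbps (2 dp)

8485.28


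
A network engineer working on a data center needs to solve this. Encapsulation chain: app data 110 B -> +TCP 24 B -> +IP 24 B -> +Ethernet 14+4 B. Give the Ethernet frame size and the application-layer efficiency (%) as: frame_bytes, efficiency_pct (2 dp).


TCP segment = 110 + 24 = 134 B
IP packet = 134 + 24 = 158 B
Ethernet frame = 158 + 14 + 4 = 176 B
Efficiency = app / frame = 110 / 176 = 0.625000 = 62.5000% -> 62.50% (2 dp)

176, 62.50


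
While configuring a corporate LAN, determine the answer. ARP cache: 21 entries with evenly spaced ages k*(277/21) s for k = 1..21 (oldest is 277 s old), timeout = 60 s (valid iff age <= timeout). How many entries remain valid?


Ages are k * 277/21 s for k = 1..21 (spacing = 13.1905 s).
Entry k is valid iff k * 277/21 <= 60 iff k <= 21 * 60 / 277 = 4.5487
n_valid = floor(4.5487) = 4
(n_stale = 21 - 4 = 17)

4


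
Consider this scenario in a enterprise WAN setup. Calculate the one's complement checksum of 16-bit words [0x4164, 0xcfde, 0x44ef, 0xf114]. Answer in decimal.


Given words: [0x4164, 0xcfde, 0x44ef, 0xf114]
Step 1: Sum all words
Raw sum = 16740 + 53214 + 17647 + 61716 = 149317
Step 2: Fold carry: (18245 + 2) = 18247
One's complement = ~18247 & 0xFFFF = 47288

47288


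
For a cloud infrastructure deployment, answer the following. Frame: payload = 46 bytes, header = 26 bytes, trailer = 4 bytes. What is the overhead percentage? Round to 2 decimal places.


Given: payload = 46 B, header = 26 B, trailer = 4 B
Overhead bytes = header + trailer = 26 + 4 = 30
Total frame = payload + overhead = 46 + 30 = 76
Overhead % = 30 / 76 * 100 = 39.4737% -> 39.47% (2 dp)

39.47


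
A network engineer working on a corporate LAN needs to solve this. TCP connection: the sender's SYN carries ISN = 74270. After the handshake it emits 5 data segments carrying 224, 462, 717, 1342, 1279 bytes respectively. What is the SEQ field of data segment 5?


The SYN occupies sequence number ISN = 74270, so the first data byte is ISN + 1 = 74271.
SEQ of data segment i = (ISN + 1) + sum of payload sizes of segments 1..i-1.
Segment 1: SEQ = 74271, payload = 224 bytes
Segment 2: SEQ = 74495, payload = 462 bytes
Segment 3: SEQ = 74957, payload = 717 bytes
Segment 4: SEQ = 75674, payload = 1342 bytes
Segment 5: SEQ = 77016, payload = 1279 bytes
SEQ of segment 5 = 74271 + 224 + 462 + 717 + 1342 = 77016

77016


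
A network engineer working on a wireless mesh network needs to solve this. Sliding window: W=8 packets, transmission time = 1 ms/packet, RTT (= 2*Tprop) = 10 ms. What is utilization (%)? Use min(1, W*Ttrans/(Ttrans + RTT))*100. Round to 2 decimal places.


Given: W = 8, Ttrans = 1 ms, RTT = 10 ms (= 2 * Tprop, Tprop = 5 ms)
Cycle time = Ttrans + RTT = 1 + 10 = 11 ms (first packet sent until its ACK returns)
W * Ttrans = 8 * 1 = 8 ms of sending per cycle
W * Ttrans / (Ttrans + RTT) = 8 / 11 = 0.727273
U = min(1, 0.727273) = 0.727273
U% = 72.73%

72.73


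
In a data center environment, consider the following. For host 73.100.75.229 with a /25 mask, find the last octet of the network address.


Given: IP = 73.100.75.229, prefix = /25
Subnet mask = 255.255.255.128
Last octet of IP: 229
Last octet of mask: 128
Network last octet = 229 AND 128 = 128

128


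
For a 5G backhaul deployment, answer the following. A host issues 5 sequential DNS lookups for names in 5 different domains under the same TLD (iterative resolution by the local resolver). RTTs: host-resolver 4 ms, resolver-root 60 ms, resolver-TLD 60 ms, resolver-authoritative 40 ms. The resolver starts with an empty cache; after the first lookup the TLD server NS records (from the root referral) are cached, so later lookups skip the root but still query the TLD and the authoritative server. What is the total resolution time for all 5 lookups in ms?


Lookup 1 (cold cache): local + root + TLD + auth = 4 + 60 + 60 + 40 = 164 ms
Lookups 2..5 (TLD NS cached -> skip root; new domain -> still ask TLD and auth): local + TLD + auth = 4 + 60 + 40 = 104 ms each
Remaining 4 lookups: 4 * 104 = 416 ms
Total = 164 + 416 = 580 ms

580


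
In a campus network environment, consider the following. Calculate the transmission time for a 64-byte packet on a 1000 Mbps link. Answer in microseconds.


Given: packet = 64 bytes, bandwidth = 1000 Mbps
Packet in bits = 64 * 8 = 512 bits
Bandwidth = 1000 * 10^6 = 1000000000 bps
Time = 512 / 1000000000 seconds
Time in us = 512 * 10^6 / 1000000000 = 0.512

0.512


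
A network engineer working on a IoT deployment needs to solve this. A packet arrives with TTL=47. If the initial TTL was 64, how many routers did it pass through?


Given: initial TTL = 64, received TTL = 47
Hops = initial TTL - received TTL
Hops = 64 - 47 = 17

17


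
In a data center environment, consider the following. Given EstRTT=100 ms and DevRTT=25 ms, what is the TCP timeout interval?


Given: EstRTT = 100 ms, DevRTT = 25 ms
Timeout = EstRTT + 4 * DevRTT
4 * DevRTT = 4 * 25 = 100
Timeout = 100 + 100 = 200 ms

200


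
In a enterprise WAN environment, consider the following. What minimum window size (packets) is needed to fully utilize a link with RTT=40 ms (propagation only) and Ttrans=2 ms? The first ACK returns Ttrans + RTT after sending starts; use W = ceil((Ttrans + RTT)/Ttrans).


Given: Ttrans = 2 ms, RTT = 40 ms (= 2 * Tprop, Tprop = 20 ms)
Time until first ACK returns = Ttrans + RTT = 2 + 40 = 42 ms
Need W * Ttrans >= Ttrans + RTT  ->  W >= (Ttrans + RTT) / Ttrans
(Ttrans + RTT) / Ttrans = 42 / 2 = 21
W_min = ceil(21) = 21

21


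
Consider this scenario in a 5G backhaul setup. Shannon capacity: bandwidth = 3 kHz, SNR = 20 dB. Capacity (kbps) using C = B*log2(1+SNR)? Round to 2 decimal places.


Given: B = 3 kHz, SNR = 20 dB
SNR linear = 10^(20/10) = 100
1 + SNR = 101
log2(101) = 6.6582114828
C = 3 * 1000 * 6.6582114828 = 19974.6344 bps
C = 19.974634 kbps -> 19.97 kbps (2 dp)

19.97


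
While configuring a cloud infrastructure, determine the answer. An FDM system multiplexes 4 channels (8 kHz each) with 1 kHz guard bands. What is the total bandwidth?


Given: 4 channels, 8 kHz each, guard = 1 kHz
Channel bandwidth = 4 * 8 = 32 kHz
Guard bands = 3 gaps * 1 kHz = 3 kHz
Total = 32 + 3 = 35 kHz

35


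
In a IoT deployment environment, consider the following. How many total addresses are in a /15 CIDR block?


Given: CIDR prefix /15
Host bits = 32 - 15 = 17
Total addresses = 2^17 = 131072

131072


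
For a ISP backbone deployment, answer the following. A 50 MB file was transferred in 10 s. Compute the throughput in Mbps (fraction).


Given: file = 50 MB, time = 10 s
File in Mb = 50 * 8 = 400 Mb
Throughput = 400 / 10 Mbps
Throughput = 40 Mbps

40


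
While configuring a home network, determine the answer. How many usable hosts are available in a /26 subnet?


Given: subnet mask /26
Host bits = 32 - 26 = 6
Total addresses = 2^6 = 64
Usable hosts = 64 - 2 (network + broadcast) = 62

62


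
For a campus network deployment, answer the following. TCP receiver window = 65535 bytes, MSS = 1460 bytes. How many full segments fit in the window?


Given: RWND = 65535 bytes, MSS = 1460 bytes
Full segments = floor(RWND / MSS)
Full segments = floor(65535 / 1460)
Full segments = floor(44.887) = 44

44


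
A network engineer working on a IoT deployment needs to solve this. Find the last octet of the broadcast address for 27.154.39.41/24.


Given: IP = 27.154.39.41, prefix = /24
Host bits = 32 - 24 = 8
Network last octet = 41 AND mask = 0
Host part size = 2^8 - 1 = 255
Broadcast last octet = 0 OR 255 = 255

255


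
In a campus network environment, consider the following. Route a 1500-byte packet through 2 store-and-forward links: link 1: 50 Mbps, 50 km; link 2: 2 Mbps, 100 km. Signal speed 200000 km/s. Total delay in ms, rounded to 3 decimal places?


Packet = 1500 bytes = 12000 bits. Store-and-forward: sum (t_trans + t_prop) per link.
Link 1: t_trans = 12000/(50*10^6) s = 0.2400 ms; t_prop = 50/200000 s = 0.2500 ms; subtotal = 0.4900 ms
Link 2: t_trans = 12000/(2*10^6) s = 6.0000 ms; t_prop = 100/200000 s = 0.5000 ms; subtotal = 6.5000 ms
End-to-end = 0.4900 + 6.5000 = 6.9900 ms -> 6.990 ms (3 dp)

6.990


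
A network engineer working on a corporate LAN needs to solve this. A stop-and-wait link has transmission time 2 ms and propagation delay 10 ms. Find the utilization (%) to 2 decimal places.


Given: Ttrans = 2 ms, Tprop = 10 ms
RTT = 2 * Tprop = 2 * 10 = 20 ms
U = Ttrans / (Ttrans + RTT)
U = 2 / (2 + 20)
U = 2 / 22 = 0.090909
U% = 9.09%

9.09


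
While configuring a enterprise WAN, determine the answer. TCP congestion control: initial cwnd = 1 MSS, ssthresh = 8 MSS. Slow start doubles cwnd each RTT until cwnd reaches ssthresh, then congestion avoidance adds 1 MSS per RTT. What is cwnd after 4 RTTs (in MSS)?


RTT 0: cwnd = 1 MSS (initial)
RTT 1: cwnd = 2 MSS (slow start, doubled)
RTT 2: cwnd = 4 MSS (slow start, doubled)
RTT 3: cwnd = 8 MSS (slow start, doubled)
RTT 4: cwnd = 9 MSS (congestion avoidance, +1)

9


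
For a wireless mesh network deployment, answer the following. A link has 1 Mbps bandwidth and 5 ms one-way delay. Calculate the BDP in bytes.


Given: bandwidth = 1 Mbps, delay = 5 ms
BDP in bits = 1 * 10^6 * 5 / 1000
BDP in bits = 5000
BDP in bytes = 5000 / 8 = 625

625


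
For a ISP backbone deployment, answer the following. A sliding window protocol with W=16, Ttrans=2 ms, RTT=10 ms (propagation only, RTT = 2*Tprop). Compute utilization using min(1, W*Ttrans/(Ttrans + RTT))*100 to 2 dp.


Given: W = 16, Ttrans = 2 ms, RTT = 10 ms (= 2 * Tprop, Tprop = 5 ms)
Cycle time = Ttrans + RTT = 2 + 10 = 12 ms (first packet sent until its ACK returns)
W * Ttrans = 16 * 2 = 32 ms of sending per cycle
W * Ttrans / (Ttrans + RTT) = 32 / 12 = 2.666667
U = min(1, 2.666667) = 1.000000
U% = 100.00%

100.00


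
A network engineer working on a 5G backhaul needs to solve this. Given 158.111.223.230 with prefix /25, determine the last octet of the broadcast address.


Given: IP = 158.111.223.230, prefix = /25
Host bits = 32 - 25 = 7
Network last octet = 230 AND mask = 128
Host part size = 2^7 - 1 = 127
Broadcast last octet = 128 OR 127 = 255

255


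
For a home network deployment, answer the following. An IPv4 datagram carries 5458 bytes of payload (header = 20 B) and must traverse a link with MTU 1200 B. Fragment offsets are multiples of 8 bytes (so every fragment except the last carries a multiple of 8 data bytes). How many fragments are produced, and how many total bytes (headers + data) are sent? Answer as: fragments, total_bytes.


Max data per non-final fragment = floor((MTU - header)/8)*8 = floor((1200 - 20)/8)*8 = floor(1180/8)*8 = 1176 B
Final fragment needs no 8-byte alignment: it can carry up to MTU - header = 1180 B
Non-final fragments needed = ceil((payload - 1180) / 1176) = ceil(4278/1176) = ceil(3.6378) = 4
Number of fragments = 4 + 1 = 5
Fragment sizes (data): 4 * 1176 B + 754 B (last, 754 <= 1180 OK)
Total bytes sent = payload + n_frags * header = 5458 + 5*20 = 5458 + 100 = 5558 B

5, 5558


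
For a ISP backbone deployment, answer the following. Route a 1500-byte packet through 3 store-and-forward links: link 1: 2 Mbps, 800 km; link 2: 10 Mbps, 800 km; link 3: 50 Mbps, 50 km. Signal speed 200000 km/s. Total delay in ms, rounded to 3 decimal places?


Packet = 1500 bytes = 12000 bits. Store-and-forward: sum (t_trans + t_prop) per link.
Link 1: t_trans = 12000/(2*10^6) s = 6.0000 ms; t_prop = 800/200000 s = 4.0000 ms; subtotal = 10.0000 ms
Link 2: t_trans = 12000/(10*10^6) s = 1.2000 ms; t_prop = 800/200000 s = 4.0000 ms; subtotal = 5.2000 ms
Link 3: t_trans = 12000/(50*10^6) s = 0.2400 ms; t_prop = 50/200000 s = 0.2500 ms; subtotal = 0.4900 ms
End-to-end = 10.0000 + 5.2000 + 0.4900 = 15.6900 ms -> 15.690 ms (3 dp)

15.690


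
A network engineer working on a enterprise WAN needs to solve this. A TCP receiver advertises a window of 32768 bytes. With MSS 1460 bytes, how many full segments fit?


Given: RWND = 32768 bytes, MSS = 1460 bytes
Full segments = floor(RWND / MSS)
Full segments = floor(32768 / 1460)
Full segments = floor(22.4438) = 22

22


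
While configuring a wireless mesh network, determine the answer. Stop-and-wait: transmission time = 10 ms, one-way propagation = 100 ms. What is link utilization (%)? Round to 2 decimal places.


Given: Ttrans = 10 ms, Tprop = 100 ms
RTT = 2 * Tprop = 2 * 100 = 200 ms
U = Ttrans / (Ttrans + RTT)
U = 10 / (10 + 200)
U = 10 / 210 = 0.047619
U% = 4.76%

4.76


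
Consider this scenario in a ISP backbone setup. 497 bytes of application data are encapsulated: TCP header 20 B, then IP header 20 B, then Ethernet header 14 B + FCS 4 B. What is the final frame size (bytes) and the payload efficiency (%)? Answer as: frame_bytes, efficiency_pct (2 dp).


TCP segment = 497 + 20 = 517 B
IP packet = 517 + 20 = 537 B
Ethernet frame = 537 + 14 + 4 = 555 B
Efficiency = app / frame = 497 / 555 = 0.895495 = 89.5495% -> 89.55% (2 dp)

555, 89.55


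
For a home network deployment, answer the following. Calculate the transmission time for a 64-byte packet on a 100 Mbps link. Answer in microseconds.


Given: packet = 64 bytes, bandwidth = 100 Mbps
Packet in bits = 64 * 8 = 512 bits
Bandwidth = 100 * 10^6 = 100000000 bps
Time = 512 / 100000000 seconds
Time in us = 512 * 10^6 / 100000000 = 5.12

5.12


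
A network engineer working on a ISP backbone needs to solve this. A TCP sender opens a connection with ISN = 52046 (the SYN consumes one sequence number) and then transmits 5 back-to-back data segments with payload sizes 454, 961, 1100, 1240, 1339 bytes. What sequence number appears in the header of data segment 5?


The SYN occupies sequence number ISN = 52046, so the first data byte is ISN + 1 = 52047.
SEQ of data segment i = (ISN + 1) + sum of payload sizes of segments 1..i-1.
Segment 1: SEQ = 52047, payload = 454 bytes
Segment 2: SEQ = 52501, payload = 961 bytes
Segment 3: SEQ = 53462, payload = 1100 bytes
Segment 4: SEQ = 54562, payload = 1240 bytes
Segment 5: SEQ = 55802, payload = 1339 bytes
SEQ of segment 5 = 52047 + 454 + 961 + 1100 + 1240 = 55802

55802


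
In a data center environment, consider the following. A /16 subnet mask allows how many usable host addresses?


Given: subnet mask /16
Host bits = 32 - 16 = 16
Total addresses = 2^16 = 65536
Usable hosts = 65536 - 2 (network + broadcast) = 65534

65534


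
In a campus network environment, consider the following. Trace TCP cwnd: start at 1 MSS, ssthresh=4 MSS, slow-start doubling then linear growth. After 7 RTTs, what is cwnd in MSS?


RTT 0: cwnd = 1 MSS (initial)
RTT 1: cwnd = 2 MSS (slow start, doubled)
RTT 2: cwnd = 4 MSS (slow start, doubled)
RTT 3: cwnd = 5 MSS (congestion avoidance, +1)
RTT 4: cwnd = 6 MSS (congestion avoidance, +1)
RTT 5: cwnd = 7 MSS (congestion avoidance, +1)
RTT 6: cwnd = 8 MSS (congestion avoidance, +1)
RTT 7: cwnd = 9 MSS (congestion avoidance, +1)

9


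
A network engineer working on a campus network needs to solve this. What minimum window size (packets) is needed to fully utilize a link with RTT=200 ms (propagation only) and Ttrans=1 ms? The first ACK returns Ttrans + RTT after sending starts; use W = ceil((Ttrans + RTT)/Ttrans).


Given: Ttrans = 1 ms, RTT = 200 ms (= 2 * Tprop, Tprop = 100 ms)
Time until first ACK returns = Ttrans + RTT = 1 + 200 = 201 ms
Need W * Ttrans >= Ttrans + RTT  ->  W >= (Ttrans + RTT) / Ttrans
(Ttrans + RTT) / Ttrans = 201 / 1 = 201
W_min = ceil(201) = 201

201


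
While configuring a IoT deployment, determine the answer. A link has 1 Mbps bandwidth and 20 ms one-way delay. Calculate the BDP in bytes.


Given: bandwidth = 1 Mbps, delay = 20 ms
BDP in bits = 1 * 10^6 * 20 / 1000
BDP in bits = 20000
BDP in bytes = 20000 / 8 = 2500

2500


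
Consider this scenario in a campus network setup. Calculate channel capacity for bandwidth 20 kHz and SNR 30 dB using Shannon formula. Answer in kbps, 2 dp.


Given: B = 20 kHz, SNR = 30 dB
SNR linear = 10^(30/10) = 1000
1 + SNR = 1001
log2(1001) = 9.9672262588
C = 20 * 1000 * 9.9672262588 = 199344.5252 bps
C = 199.344525 kbps -> 199.34 kbps (2 dp)

199.34


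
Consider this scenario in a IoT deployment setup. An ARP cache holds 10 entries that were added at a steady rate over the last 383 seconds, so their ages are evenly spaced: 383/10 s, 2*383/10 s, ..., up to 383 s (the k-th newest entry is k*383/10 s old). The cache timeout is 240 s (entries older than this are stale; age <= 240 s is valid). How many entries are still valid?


Ages are k * 383/10 s for k = 1..10 (spacing = 38.3000 s).
Entry k is valid iff k * 383/10 <= 240 iff k <= 10 * 240 / 383 = 6.2663
n_valid = floor(6.2663) = 6
(n_stale = 10 - 6 = 4)

6


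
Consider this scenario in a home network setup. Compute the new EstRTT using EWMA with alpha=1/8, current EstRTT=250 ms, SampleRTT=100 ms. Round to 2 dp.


Given: EstRTT = 250 ms, SampleRTT = 100 ms, alpha = 1/8
New EstRTT = (1 - alpha) * EstRTT + alpha * SampleRTT
(7/8) * 250 = 218.75
(1/8) * 100 = 12.5
New EstRTT = 218.75 + 12.5 = 231.25 ms -> 231.25 ms (2 dp)

231.25


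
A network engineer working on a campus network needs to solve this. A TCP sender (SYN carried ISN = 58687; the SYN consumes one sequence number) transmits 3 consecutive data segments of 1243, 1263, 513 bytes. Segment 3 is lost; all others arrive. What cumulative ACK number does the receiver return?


SYN uses sequence number 58687; first data byte = ISN + 1 = 58688.
Segment 1: SEQ = 58688, len = 1243 B, covers [58688, 59930]
Segment 2: SEQ = 59931, len = 1263 B, covers [59931, 61193]
Segment 3: SEQ = 61194, len = 513 B, covers [61194, 61706] [LOST]
In-order data received: bytes [58688, 61193] (segments 1..2).
Segment 3 missing -> gap begins at byte 61194.
Cumulative ACK = next expected in-order byte = 58688 + 1243 + 1263 = 61194

61194


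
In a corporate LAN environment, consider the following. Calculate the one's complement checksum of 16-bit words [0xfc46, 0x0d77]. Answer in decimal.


Given words: [0xfc46, 0x0d77]
Step 1: Sum all words
Raw sum = 64582 + 3447 = 68029
Step 2: Fold carry: (2493 + 1) = 2494
One's complement = ~2494 & 0xFFFF = 63041

63041


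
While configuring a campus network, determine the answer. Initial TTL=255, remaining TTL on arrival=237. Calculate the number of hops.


Given: initial TTL = 255, received TTL = 237
Hops = initial TTL - received TTL
Hops = 255 - 237 = 18

18


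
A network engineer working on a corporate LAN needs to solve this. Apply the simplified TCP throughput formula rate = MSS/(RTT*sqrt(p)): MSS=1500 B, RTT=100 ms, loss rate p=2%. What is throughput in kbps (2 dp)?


Given: MSS = 1500 bytes, RTT = 100 ms, loss = 2%
RTT in seconds = 100 / 1000 = 0.1
Loss rate = 2% = 0.02
sqrt(loss) = sqrt(0.02) = 0.141421356237
Throughput (bytes/s) = 1500 / (0.1 * 0.141421356237) = 106066.0172
Throughput (kbps) = 106066.0172 * 8 / 1000 = 848.528137 -> 848.53 kbps (2 dp)

848.53


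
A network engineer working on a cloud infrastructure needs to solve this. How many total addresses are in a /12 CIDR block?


Given: CIDR prefix /12
Host bits = 32 - 12 = 20
Total addresses = 2^20 = 1048576

1048576


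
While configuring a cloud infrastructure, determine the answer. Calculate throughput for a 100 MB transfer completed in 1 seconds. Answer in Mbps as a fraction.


Given: file = 100 MB, time = 1 s
File in Mb = 100 * 8 = 800 Mb
Throughput = 800 / 1 Mbps
Throughput = 800 Mbps

800


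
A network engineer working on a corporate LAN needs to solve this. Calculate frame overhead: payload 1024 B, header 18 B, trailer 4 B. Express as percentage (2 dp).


Given: payload = 1024 B, header = 18 B, trailer = 4 B
Overhead bytes = header + trailer = 18 + 4 = 22
Total frame = payload + overhead = 1024 + 22 = 1046
Overhead % = 22 / 1046 * 100 = 2.1033% -> 2.10% (2 dp)

2.10


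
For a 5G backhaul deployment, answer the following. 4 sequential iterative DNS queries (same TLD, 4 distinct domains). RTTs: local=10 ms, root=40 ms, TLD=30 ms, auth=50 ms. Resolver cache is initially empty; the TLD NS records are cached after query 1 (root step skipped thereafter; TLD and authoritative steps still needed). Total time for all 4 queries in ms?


Lookup 1 (cold cache): local + root + TLD + auth = 10 + 40 + 30 + 50 = 130 ms
Lookups 2..4 (TLD NS cached -> skip root; new domain -> still ask TLD and auth): local + TLD + auth = 10 + 30 + 50 = 90 ms each
Remaining 3 lookups: 3 * 90 = 270 ms
Total = 130 + 270 = 400 ms

400


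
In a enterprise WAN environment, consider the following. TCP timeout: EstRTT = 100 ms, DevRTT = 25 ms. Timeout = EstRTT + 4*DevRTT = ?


Given: EstRTT = 100 ms, DevRTT = 25 ms
Timeout = EstRTT + 4 * DevRTT
4 * DevRTT = 4 * 25 = 100
Timeout = 100 + 100 = 200 ms

200


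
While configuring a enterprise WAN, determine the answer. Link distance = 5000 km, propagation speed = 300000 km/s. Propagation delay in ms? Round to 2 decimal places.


Given: distance = 5000 km, speed = 300000 km/s
Delay = distance / speed = 5000 / 300000 seconds
Delay in ms = 5000 * 1000 / 300000
Delay = 16.6667 ms
Rounded to 2 dp = 16.67 ms

16.67


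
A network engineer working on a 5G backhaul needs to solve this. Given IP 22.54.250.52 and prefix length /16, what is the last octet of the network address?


Given: IP = 22.54.250.52, prefix = /16
Subnet mask = 255.255.0.0
Last octet of IP: 52
Last octet of mask: 0
Network last octet = 52 AND 0 = 0

0


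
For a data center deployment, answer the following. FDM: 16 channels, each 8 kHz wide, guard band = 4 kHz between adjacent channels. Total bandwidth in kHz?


Given: 16 channels, 8 kHz each, guard = 4 kHz
Channel bandwidth = 16 * 8 = 128 kHz
Guard bands = 15 gaps * 4 kHz = 60 kHz
Total = 128 + 60 = 188 kHz

188


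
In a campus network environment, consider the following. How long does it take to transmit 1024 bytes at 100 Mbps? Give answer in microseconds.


Given: packet = 1024 bytes, bandwidth = 100 Mbps
Packet in bits = 1024 * 8 = 8192 bits
Bandwidth = 100 * 10^6 = 100000000 bps
Time = 8192 / 100000000 seconds
Time in us = 8192 * 10^6 / 100000000 = 81.92

81.92


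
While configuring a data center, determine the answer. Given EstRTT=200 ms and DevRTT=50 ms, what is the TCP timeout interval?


Given: EstRTT = 200 ms, DevRTT = 50 ms
Timeout = EstRTT + 4 * DevRTT
4 * DevRTT = 4 * 50 = 200
Timeout = 200 + 200 = 400 ms

400


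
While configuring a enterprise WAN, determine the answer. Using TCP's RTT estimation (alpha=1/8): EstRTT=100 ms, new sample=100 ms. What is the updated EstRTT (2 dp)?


Given: EstRTT = 100 ms, SampleRTT = 100 ms, alpha = 1/8
New EstRTT = (1 - alpha) * EstRTT + alpha * SampleRTT
(7/8) * 100 = 87.5
(1/8) * 100 = 12.5
New EstRTT = 87.5 + 12.5 = 100 ms -> 100.00 ms (2 dp)

100.00


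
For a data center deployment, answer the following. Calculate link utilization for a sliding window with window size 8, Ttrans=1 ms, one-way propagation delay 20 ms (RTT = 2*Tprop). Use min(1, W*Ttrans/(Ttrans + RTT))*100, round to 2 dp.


Given: W = 8, Ttrans = 1 ms, RTT = 40 ms (= 2 * Tprop, Tprop = 20 ms)
Cycle time = Ttrans + RTT = 1 + 40 = 41 ms (first packet sent until its ACK returns)
W * Ttrans = 8 * 1 = 8 ms of sending per cycle
W * Ttrans / (Ttrans + RTT) = 8 / 41 = 0.195122
U = min(1, 0.195122) = 0.195122
U% = 19.51%

19.51


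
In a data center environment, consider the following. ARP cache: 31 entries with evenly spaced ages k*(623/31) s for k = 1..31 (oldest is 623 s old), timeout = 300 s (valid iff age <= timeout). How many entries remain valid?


Ages are k * 623/31 s for k = 1..31 (spacing = 20.0968 s).
Entry k is valid iff k * 623/31 <= 300 iff k <= 31 * 300 / 623 = 14.9278
n_valid = floor(14.9278) = 14
(n_stale = 31 - 14 = 17)

14


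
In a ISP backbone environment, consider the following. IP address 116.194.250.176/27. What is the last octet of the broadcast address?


Given: IP = 116.194.250.176, prefix = /27
Host bits = 32 - 27 = 5
Network last octet = 176 AND mask = 160
Host part size = 2^5 - 1 = 31
Broadcast last octet = 160 OR 31 = 191

191


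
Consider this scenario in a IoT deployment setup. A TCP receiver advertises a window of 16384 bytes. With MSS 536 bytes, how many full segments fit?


Given: RWND = 16384 bytes, MSS = 536 bytes
Full segments = floor(RWND / MSS)
Full segments = floor(16384 / 536)
Full segments = floor(30.5672) = 30

30


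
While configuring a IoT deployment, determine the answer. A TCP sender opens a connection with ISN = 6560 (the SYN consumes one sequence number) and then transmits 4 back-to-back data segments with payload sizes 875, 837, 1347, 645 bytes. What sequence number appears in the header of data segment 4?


The SYN occupies sequence number ISN = 6560, so the first data byte is ISN + 1 = 6561.
SEQ of data segment i = (ISN + 1) + sum of payload sizes of segments 1..i-1.
Segment 1: SEQ = 6561, payload = 875 bytes
Segment 2: SEQ = 7436, payload = 837 bytes
Segment 3: SEQ = 8273, payload = 1347 bytes
Segment 4: SEQ = 9620, payload = 645 bytes
SEQ of segment 4 = 6561 + 875 + 837 + 1347 = 9620

9620


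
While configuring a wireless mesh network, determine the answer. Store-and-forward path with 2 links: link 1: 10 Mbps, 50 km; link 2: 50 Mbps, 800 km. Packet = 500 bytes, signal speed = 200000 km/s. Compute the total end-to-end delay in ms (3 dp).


Packet = 500 bytes = 4000 bits. Store-and-forward: sum (t_trans + t_prop) per link.
Link 1: t_trans = 4000/(10*10^6) s = 0.4000 ms; t_prop = 50/200000 s = 0.2500 ms; subtotal = 0.6500 ms
Link 2: t_trans = 4000/(50*10^6) s = 0.0800 ms; t_prop = 800/200000 s = 4.0000 ms; subtotal = 4.0800 ms
End-to-end = 0.6500 + 4.0800 = 4.7300 ms -> 4.730 ms (3 dp)

4.730


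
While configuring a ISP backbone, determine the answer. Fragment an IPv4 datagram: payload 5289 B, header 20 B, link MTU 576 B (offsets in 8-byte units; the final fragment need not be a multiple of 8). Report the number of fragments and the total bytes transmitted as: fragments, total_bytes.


Max data per non-final fragment = floor((MTU - header)/8)*8 = floor((576 - 20)/8)*8 = floor(556/8)*8 = 552 B
Final fragment needs no 8-byte alignment: it can carry up to MTU - header = 556 B
Non-final fragments needed = ceil((payload - 556) / 552) = ceil(4733/552) = ceil(8.5743) = 9
Number of fragments = 9 + 1 = 10
Fragment sizes (data): 9 * 552 B + 321 B (last, 321 <= 556 OK)
Total bytes sent = payload + n_frags * header = 5289 + 10*20 = 5289 + 200 = 5489 B

10, 5489


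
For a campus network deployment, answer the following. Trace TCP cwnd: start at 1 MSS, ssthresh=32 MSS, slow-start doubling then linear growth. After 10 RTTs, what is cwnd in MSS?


RTT 0: cwnd = 1 MSS (initial)
RTT 1: cwnd = 2 MSS (slow start, doubled)
RTT 2: cwnd = 4 MSS (slow start, doubled)
RTT 3: cwnd = 8 MSS (slow start, doubled)
RTT 4: cwnd = 16 MSS (slow start, doubled)
RTT 5: cwnd = 32 MSS (slow start, doubled)
RTT 6: cwnd = 33 MSS (congestion avoidance, +1)
RTT 7: cwnd = 34 MSS (congestion avoidance, +1)
RTT 8: cwnd = 35 MSS (congestion avoidance, +1)
RTT 9: cwnd = 36 MSS (congestion avoidance, +1)
RTT 10: cwnd = 37 MSS (congestion avoidance, +1)

37


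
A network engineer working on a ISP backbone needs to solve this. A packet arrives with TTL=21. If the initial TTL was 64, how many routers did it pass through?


Given: initial TTL = 64, received TTL = 21
Hops = initial TTL - received TTL
Hops = 64 - 21 = 43

43


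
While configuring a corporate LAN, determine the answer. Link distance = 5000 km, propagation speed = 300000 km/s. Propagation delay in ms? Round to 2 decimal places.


Given: distance = 5000 km, speed = 300000 km/s
Delay = distance / speed = 5000 / 300000 seconds
Delay in ms = 5000 * 1000 / 300000
Delay = 16.6667 ms
Rounded to 2 dp = 16.67 ms

16.67


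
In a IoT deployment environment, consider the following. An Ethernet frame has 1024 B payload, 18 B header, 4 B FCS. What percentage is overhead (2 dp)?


Given: payload = 1024 B, header = 18 B, trailer = 4 B
Overhead bytes = header + trailer = 18 + 4 = 22
Total frame = payload + overhead = 1024 + 22 = 1046
Overhead % = 22 / 1046 * 100 = 2.1033% -> 2.10% (2 dp)

2.10


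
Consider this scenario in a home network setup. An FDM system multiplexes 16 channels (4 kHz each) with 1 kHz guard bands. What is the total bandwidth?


Given: 16 channels, 4 kHz each, guard = 1 kHz
Channel bandwidth = 16 * 4 = 64 kHz
Guard bands = 15 gaps * 1 kHz = 15 kHz
Total = 64 + 15 = 79 kHz

79


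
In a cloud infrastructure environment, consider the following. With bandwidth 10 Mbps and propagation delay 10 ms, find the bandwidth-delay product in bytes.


Given: bandwidth = 10 Mbps, delay = 10 ms
BDP in bits = 10 * 10^6 * 10 / 1000
BDP in bits = 100000
BDP in bytes = 100000 / 8 = 12500

12500


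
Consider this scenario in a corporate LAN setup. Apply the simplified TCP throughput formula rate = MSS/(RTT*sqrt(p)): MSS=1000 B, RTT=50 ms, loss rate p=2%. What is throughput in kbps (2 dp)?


Given: MSS = 1000 bytes, RTT = 50 ms, loss = 2%
RTT in seconds = 50 / 1000 = 0.05
Loss rate = 2% = 0.02
sqrt(loss) = sqrt(0.02) = 0.141421356237
Throughput (bytes/s) = 1000 / (0.05 * 0.141421356237) = 141421.3562
Throughput (kbps) = 141421.3562 * 8 / 1000 = 1131.370850 -> 1131.37 kbps (2 dp)

1131.37


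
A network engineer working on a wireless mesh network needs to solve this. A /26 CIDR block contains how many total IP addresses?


Given: CIDR prefix /26
Host bits = 32 - 26 = 6
Total addresses = 2^6 = 64

64


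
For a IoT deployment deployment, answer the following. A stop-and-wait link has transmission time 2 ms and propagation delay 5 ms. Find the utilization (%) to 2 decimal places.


Given: Ttrans = 2 ms, Tprop = 5 ms
RTT = 2 * Tprop = 2 * 5 = 10 ms
U = Ttrans / (Ttrans + RTT)
U = 2 / (2 + 10)
U = 2 / 12 = 0.166667
U% = 16.67%

16.67


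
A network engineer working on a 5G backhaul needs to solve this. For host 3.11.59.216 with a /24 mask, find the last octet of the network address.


Given: IP = 3.11.59.216, prefix = /24
Subnet mask = 255.255.255.0
Last octet of IP: 216
Last octet of mask: 0
Network last octet = 216 AND 0 = 0

0


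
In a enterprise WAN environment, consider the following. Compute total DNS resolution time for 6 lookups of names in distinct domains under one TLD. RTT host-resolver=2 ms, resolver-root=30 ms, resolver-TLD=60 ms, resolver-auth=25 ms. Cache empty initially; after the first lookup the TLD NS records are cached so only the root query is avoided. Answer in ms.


Lookup 1 (cold cache): local + root + TLD + auth = 2 + 30 + 60 + 25 = 117 ms
Lookups 2..6 (TLD NS cached -> skip root; new domain -> still ask TLD and auth): local + TLD + auth = 2 + 60 + 25 = 87 ms each
Remaining 5 lookups: 5 * 87 = 435 ms
Total = 117 + 435 = 552 ms

552


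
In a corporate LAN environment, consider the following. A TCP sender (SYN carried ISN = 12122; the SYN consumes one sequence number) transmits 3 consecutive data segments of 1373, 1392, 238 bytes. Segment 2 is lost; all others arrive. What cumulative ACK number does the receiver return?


SYN uses sequence number 12122; first data byte = ISN + 1 = 12123.
Segment 1: SEQ = 12123, len = 1373 B, covers [12123, 13495]
Segment 2: SEQ = 13496, len = 1392 B, covers [13496, 14887] [LOST]
Segment 3: SEQ = 14888, len = 238 B, covers [14888, 15125]
In-order data received: bytes [12123, 13495] (segments 1..1).
Segment 2 missing -> gap begins at byte 13496; later segments buffered out of order.
Cumulative ACK = next expected in-order byte = 12123 + 1373 = 13496

13496


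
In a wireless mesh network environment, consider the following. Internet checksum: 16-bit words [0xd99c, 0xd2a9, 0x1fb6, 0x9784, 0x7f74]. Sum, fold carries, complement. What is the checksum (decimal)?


Given words: [0xd99c, 0xd2a9, 0x1fb6, 0x9784, 0x7f74]
Step 1: Sum all words
Raw sum = 55708 + 53929 + 8118 + 38788 + 32628 = 189171
Step 2: Fold carry: (58099 + 2) = 58101
One's complement = ~58101 & 0xFFFF = 7434

7434


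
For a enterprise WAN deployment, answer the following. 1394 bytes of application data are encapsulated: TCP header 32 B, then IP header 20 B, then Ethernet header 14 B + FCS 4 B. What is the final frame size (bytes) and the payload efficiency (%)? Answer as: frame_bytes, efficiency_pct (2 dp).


TCP segment = 1394 + 32 = 1426 B
IP packet = 1426 + 20 = 1446 B
Ethernet frame = 1446 + 14 + 4 = 1464 B
Efficiency = app / frame = 1394 / 1464 = 0.952186 = 95.2186% -> 95.22% (2 dp)

1464, 95.22


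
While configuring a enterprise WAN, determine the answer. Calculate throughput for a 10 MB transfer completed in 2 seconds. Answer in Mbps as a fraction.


Given: file = 10 MB, time = 2 s
File in Mb = 10 * 8 = 80 Mb
Throughput = 80 / 2 Mbps
Throughput = 40 Mbps

40


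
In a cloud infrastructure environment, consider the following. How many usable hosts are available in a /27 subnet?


Given: subnet mask /27
Host bits = 32 - 27 = 5
Total addresses = 2^5 = 32
Usable hosts = 32 - 2 (network + broadcast) = 30

30


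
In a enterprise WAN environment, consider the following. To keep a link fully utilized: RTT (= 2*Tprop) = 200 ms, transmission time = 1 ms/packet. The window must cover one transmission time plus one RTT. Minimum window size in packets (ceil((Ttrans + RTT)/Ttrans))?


Given: Ttrans = 1 ms, RTT = 200 ms (= 2 * Tprop, Tprop = 100 ms)
Time until first ACK returns = Ttrans + RTT = 1 + 200 = 201 ms
Need W * Ttrans >= Ttrans + RTT  ->  W >= (Ttrans + RTT) / Ttrans
(Ttrans + RTT) / Ttrans = 201 / 1 = 201
W_min = ceil(201) = 201

201


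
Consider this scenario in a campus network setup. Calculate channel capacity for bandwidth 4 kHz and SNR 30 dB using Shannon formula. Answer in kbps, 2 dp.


Given: B = 4 kHz, SNR = 30 dB
SNR linear = 10^(30/10) = 1000
1 + SNR = 1001
log2(1001) = 9.9672262588
C = 4 * 1000 * 9.9672262588 = 39868.9050 bps
C = 39.868905 kbps -> 39.87 kbps (2 dp)

39.87


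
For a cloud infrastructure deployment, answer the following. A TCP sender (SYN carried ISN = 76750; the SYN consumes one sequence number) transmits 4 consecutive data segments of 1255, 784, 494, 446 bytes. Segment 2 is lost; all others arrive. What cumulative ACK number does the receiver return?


SYN uses sequence number 76750; first data byte = ISN + 1 = 76751.
Segment 1: SEQ = 76751, len = 1255 B, covers [76751, 78005]
Segment 2: SEQ = 78006, len = 784 B, covers [78006, 78789] [LOST]
Segment 3: SEQ = 78790, len = 494 B, covers [78790, 79283]
Segment 4: SEQ = 79284, len = 446 B, covers [79284, 79729]
In-order data received: bytes [76751, 78005] (segments 1..1).
Segment 2 missing -> gap begins at byte 78006; later segments buffered out of order.
Cumulative ACK = next expected in-order byte = 76751 + 1255 = 78006

78006


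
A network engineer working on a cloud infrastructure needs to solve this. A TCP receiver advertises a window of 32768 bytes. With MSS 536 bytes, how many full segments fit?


Given: RWND = 32768 bytes, MSS = 536 bytes
Full segments = floor(RWND / MSS)
Full segments = floor(32768 / 536)
Full segments = floor(61.1343) = 61

61


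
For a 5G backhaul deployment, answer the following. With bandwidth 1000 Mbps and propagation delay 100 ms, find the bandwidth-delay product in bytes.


Given: bandwidth = 1000 Mbps, delay = 100 ms
BDP in bits = 1000 * 10^6 * 100 / 1000
BDP in bits = 100000000
BDP in bytes = 100000000 / 8 = 12500000

12500000


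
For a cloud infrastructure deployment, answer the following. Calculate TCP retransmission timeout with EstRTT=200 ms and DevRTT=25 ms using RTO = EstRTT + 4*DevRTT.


Given: EstRTT = 200 ms, DevRTT = 25 ms
Timeout = EstRTT + 4 * DevRTT
4 * DevRTT = 4 * 25 = 100
Timeout = 200 + 100 = 300 ms

300


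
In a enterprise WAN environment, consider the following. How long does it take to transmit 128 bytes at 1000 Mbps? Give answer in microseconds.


Given: packet = 128 bytes, bandwidth = 1000 Mbps
Packet in bits = 128 * 8 = 1024 bits
Bandwidth = 1000 * 10^6 = 1000000000 bps
Time = 1024 / 1000000000 seconds
Time in us = 1024 * 10^6 / 1000000000 = 1.024

1.024
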